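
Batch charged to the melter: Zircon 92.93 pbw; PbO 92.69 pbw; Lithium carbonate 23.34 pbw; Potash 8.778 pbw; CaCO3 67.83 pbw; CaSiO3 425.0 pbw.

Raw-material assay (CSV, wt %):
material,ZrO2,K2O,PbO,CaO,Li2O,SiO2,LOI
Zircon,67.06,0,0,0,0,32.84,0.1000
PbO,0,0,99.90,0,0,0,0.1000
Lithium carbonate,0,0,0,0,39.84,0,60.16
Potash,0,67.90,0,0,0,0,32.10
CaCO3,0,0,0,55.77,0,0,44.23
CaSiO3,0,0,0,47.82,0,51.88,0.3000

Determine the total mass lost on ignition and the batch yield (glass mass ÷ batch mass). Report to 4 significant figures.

Full float precision is carried in all steps. The intermediate values are printed rounded to 4 significant digits alongside each step — exactly one rounding is applied to each reported figure; all derived quantities, including LOI, the six compositions, totals, yield, glass mass, are carried from the batch weights per 662.2 pbw of glass at full precision exactly as shown in the problem or answer text.
LOI of each material in turn:
  Zircon: 92.93 × 0.001000 = 0.09293 pbw
  PbO: 92.69 × 0.001000 = 0.09269 pbw
  Lithium carbonate: 23.34 × 0.6016 = 14.04 pbw
  Potash: 8.778 × 0.3210 = 2.818 pbw
  CaCO3: 67.83 × 0.4423 = 30.00 pbw
  CaSiO3: 425.0 × 0.003000 = 1.275 pbw
Total LOI = 48.32 pbw
Glass = batch − LOI = 710.6 − 48.32 = 662.2 pbw

LOI loss = 48.32 pbw; glass = 662.2 pbw; yield = 93.20%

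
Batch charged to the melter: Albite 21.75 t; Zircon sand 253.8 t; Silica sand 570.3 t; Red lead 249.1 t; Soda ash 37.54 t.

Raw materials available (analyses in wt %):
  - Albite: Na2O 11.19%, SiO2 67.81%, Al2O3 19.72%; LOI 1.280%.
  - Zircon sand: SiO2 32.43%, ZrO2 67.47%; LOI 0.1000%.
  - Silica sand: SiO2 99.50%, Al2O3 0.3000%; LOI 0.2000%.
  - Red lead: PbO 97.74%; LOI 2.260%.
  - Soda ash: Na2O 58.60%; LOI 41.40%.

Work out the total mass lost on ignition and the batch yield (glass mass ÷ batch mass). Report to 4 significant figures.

Values along the way are displayed with 4-significant-figure rounding as written; every computation runs at full float precision all the way through. Each reported value takes exactly one rounding — all derived quantities (ignition loss, yield, net glass mass, totals, the five compositions) are carried at full precision using the weight values per 1110 t of glass as they appear in the question or the answer.
Per-material ignition loss:
  Albite: 21.75 × 0.01280 = 0.2784 t
  Zircon sand: 253.8 × 0.001000 = 0.2538 t
  Silica sand: 570.3 × 0.002000 = 1.141 t
  Red lead: 249.1 × 0.02260 = 5.630 t
  Soda ash: 37.54 × 0.4140 = 15.54 t
Total LOI = 22.84 t
Glass = batch − LOI = 1132 − 22.84 = 1110 t

LOI loss = 22.84 t; glass = 1110 t; yield = 97.98%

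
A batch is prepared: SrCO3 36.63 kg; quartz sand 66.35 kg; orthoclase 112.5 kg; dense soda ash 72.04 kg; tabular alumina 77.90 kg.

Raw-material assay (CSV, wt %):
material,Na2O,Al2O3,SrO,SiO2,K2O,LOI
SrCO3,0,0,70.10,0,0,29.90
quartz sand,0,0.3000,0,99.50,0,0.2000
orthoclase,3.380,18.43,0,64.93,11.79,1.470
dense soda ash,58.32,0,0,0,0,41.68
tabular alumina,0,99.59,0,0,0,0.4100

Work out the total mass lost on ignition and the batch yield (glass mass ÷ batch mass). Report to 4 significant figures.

LOI loss = 43.08 kg; glass = 322.3 kg; yield = 88.21%

All internal work carries exact precision in all steps; the intermediate values are printed rounded to four significant digits in the working; each reported number takes just one rounding; the derived quantities are recomputed at exact precision (glass mass, LOI, the yield, five oxide percentages, totals) from the weighed amounts at 322.3 kg of glass as given in the problem or answer text.
Material-by-material LOI:
  SrCO3: 36.63 × 0.2990 = 10.95 kg
  quartz sand: 66.35 × 0.002000 = 0.1327 kg
  orthoclase: 112.5 × 0.01470 = 1.654 kg
  dense soda ash: 72.04 × 0.4168 = 30.03 kg
  tabular alumina: 77.90 × 0.004100 = 0.3194 kg
Total LOI = 43.08 kg
Glass = batch − LOI = 365.4 − 43.08 = 322.3 kg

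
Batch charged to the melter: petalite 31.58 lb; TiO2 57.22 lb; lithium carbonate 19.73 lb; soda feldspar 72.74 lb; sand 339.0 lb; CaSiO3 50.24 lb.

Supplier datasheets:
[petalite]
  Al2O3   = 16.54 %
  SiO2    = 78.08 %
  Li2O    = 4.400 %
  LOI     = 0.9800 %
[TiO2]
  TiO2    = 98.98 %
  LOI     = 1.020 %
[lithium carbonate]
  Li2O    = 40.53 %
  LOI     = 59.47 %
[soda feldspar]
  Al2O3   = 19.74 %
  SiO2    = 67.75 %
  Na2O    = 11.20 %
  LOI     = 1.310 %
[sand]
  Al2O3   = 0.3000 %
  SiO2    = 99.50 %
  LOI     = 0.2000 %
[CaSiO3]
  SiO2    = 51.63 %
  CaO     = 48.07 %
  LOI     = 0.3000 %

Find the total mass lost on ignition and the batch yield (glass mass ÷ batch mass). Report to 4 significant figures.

In-progress results are printed with 4-significant-figure rounding when written out — every computation maintains full precision end to end. A single rounding finalizes every reported figure. The derived quantities, including yield, the totals, six oxide percentages, net glass mass, LOI, are carried from the weighed amounts at 556.1 lb of glass in full float precision exactly as shown in the problem or the answer.
Per-material ignition loss:
  petalite: 31.58 × 0.009800 = 0.3095 lb
  TiO2: 57.22 × 0.01020 = 0.5836 lb
  lithium carbonate: 19.73 × 0.5947 = 11.73 lb
  soda feldspar: 72.74 × 0.01310 = 0.9529 lb
  sand: 339.0 × 0.002000 = 0.6780 lb
  CaSiO3: 50.24 × 0.003000 = 0.1507 lb
Total LOI = 14.41 lb
Glass = batch − LOI = 570.5 − 14.41 = 556.1 lb

LOI loss = 14.41 lb; glass = 556.1 lb; yield = 97.47%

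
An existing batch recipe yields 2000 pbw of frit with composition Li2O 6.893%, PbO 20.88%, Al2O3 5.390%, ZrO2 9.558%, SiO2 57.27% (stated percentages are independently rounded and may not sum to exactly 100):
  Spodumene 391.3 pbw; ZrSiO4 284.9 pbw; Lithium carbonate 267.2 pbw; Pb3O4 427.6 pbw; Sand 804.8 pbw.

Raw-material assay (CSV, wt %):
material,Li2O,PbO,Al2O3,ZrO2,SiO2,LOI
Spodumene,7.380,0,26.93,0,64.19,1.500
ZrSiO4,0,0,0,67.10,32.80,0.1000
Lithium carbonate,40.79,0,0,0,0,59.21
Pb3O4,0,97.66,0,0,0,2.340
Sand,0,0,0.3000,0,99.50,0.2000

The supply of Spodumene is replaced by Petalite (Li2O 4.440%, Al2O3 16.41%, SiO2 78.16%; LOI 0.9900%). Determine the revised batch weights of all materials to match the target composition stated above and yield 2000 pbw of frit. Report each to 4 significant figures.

Revised batch per 2000 pbw frit:
  Petalite: 646.9 pbw
  ZrSiO4: 284.9 pbw
  Lithium carbonate: 267.6 pbw
  Pb3O4: 427.6 pbw
  Sand: 549.1 pbw
Total batch = 2176 pbw; LOI loss = 176.2 pbw

The intermediate values are printed, rounded to four significant figures, within the worked lines. The working math maintains full precision in all steps. Every reported value takes just one rounding — derived quantities are re-derived starting from the weights on 2000 pbw of glass at full float precision (ignition loss, net glass mass, five oxide percentages, the totals, yield) as given in the problem or the answer.
Target masses of each oxide per 2000 pbw frit:
  Li2O: 6.893% × 2000 = 137.9 pbw
  PbO: 20.88% × 2000 = 417.6 pbw
  Al2O3: 5.390% × 2000 = 107.8 pbw
  ZrO2: 9.558% × 2000 = 191.2 pbw
  SiO2: 57.27% × 2000 = 1145 pbw
Verifying the oxide balance applying the batch weights above, under the basis named above (oxide sums agree with the targets modulo rounding of the values):
  Li2O: 646.9·0.04440 + 267.6·0.4079 = 137.9 pbw (target 137.9 pbw)
  PbO: 427.6·0.9766 = 417.6 pbw (target 417.6 pbw)
  Al2O3: 646.9·0.1641 + 549.1·0.003000 = 107.8 pbw (target 107.8 pbw)
  ZrO2: 284.9·0.6710 = 191.2 pbw (target 191.2 pbw)
  SiO2: 646.9·0.7816 + 284.9·0.3280 + 549.1·0.9950 = 1145 pbw (target 1145 pbw)
Consistency of the glass mass: batch total minus LOI = 2000 pbw (the Σ of target masses is 2000 pbw; stated basis 2000 pbw — a pure rounding effect).
Whole-batch sum: Σ batch = 2176 pbw; ignition loss, Σ(batch × LOI) = 176.2 pbw; as yield: glass ÷ batch → 91.90%.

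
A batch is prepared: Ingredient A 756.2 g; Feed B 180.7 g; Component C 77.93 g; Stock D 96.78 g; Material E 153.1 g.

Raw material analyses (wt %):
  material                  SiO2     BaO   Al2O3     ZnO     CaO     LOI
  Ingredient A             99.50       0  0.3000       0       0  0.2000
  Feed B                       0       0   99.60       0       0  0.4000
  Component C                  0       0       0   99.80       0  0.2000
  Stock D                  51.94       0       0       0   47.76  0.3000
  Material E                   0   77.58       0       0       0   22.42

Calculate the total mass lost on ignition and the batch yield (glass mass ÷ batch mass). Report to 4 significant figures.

Working values appear (rounded to four significant figures) alongside each step. All internal work keeps exact precision from start to finish — each reported result undergoes a single rounding. The derived quantities are computed at full float precision (the totals, glass mass, the yield, the five compositions, ignition loss) starting from the weights for 1228 g of glass, as written in question or answer.
Each material's LOI contribution:
  Ingredient A: 756.2 × 0.002000 = 1.512 g
  Feed B: 180.7 × 0.004000 = 0.7228 g
  Component C: 77.93 × 0.002000 = 0.1559 g
  Stock D: 96.78 × 0.003000 = 0.2903 g
  Material E: 153.1 × 0.2242 = 34.33 g
Total LOI = 37.01 g
Glass = batch − LOI = 1265 − 37.01 = 1228 g

LOI loss = 37.01 g; glass = 1228 g; yield = 97.07%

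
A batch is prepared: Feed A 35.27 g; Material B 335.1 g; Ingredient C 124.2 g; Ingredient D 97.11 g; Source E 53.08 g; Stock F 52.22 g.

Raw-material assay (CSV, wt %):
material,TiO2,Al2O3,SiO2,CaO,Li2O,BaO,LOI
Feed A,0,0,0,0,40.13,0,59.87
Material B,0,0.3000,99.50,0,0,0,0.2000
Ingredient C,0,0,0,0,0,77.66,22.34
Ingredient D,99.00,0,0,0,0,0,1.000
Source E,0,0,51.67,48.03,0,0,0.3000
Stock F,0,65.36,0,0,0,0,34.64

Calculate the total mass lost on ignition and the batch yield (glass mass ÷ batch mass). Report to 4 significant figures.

LOI loss = 68.75 g; glass = 628.2 g; yield = 90.14%

Intermediates are shown rounded to 4 significant figures in the printout — the whole derivation keeps full precision at every stage; a single rounding completes each reported value — the derived quantities, which include ignition loss, the yield, net glass mass, six oxide percentages, totals, are rebuilt at exact precision, as set out in problem or answer, using the weight values at 628.2 g of glass.
Material-by-material LOI:
  Feed A: 35.27 × 0.5987 = 21.12 g
  Material B: 335.1 × 0.002000 = 0.6702 g
  Ingredient C: 124.2 × 0.2234 = 27.75 g
  Ingredient D: 97.11 × 0.01000 = 0.9711 g
  Source E: 53.08 × 0.003000 = 0.1592 g
  Stock F: 52.22 × 0.3464 = 18.09 g
Total LOI = 68.75 g
Glass = batch − LOI = 697.0 − 68.75 = 628.2 g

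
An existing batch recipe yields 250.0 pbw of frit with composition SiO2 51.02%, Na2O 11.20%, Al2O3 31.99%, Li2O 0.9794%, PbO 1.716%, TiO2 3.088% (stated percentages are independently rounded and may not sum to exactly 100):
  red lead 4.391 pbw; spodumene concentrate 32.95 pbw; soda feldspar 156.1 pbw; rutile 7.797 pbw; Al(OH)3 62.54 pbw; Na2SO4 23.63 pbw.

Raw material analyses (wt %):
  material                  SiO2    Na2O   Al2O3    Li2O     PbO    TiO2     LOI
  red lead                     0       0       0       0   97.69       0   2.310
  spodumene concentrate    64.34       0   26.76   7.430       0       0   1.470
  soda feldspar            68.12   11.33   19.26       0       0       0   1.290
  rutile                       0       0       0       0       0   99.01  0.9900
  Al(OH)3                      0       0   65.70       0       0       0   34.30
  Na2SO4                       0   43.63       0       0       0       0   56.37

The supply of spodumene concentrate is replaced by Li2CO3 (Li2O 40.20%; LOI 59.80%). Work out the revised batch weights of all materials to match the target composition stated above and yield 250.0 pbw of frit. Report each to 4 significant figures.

Revised batch per 250.0 pbw frit:
  red lead: 4.391 pbw
  Li2CO3: 6.091 pbw
  soda feldspar: 187.2 pbw
  rutile: 7.797 pbw
  Al(OH)3: 66.84 pbw
  Na2SO4: 15.55 pbw
Total batch = 287.9 pbw; LOI loss = 37.93 pbw

Working values are shown (rounded to 4 significant digits) across the worked steps; all arithmetic holds full float precision in all steps; every reported value takes a single rounding. Derived quantities (the yield, the six compositions, LOI, net glass mass, the totals) are carried in full float precision from the batch weights per 250.0 pbw of glass as set out in the question or the answer.
Per-oxide target masses for 250.0 pbw frit:
  SiO2: 51.02% × 250.0 = 127.6 pbw
  Na2O: 11.20% × 250.0 = 28.00 pbw
  Al2O3: 31.99% × 250.0 = 79.97 pbw
  Li2O: 0.9794% × 250.0 = 2.448 pbw
  PbO: 1.716% × 250.0 = 4.290 pbw
  TiO2: 3.088% × 250.0 = 7.720 pbw
A balance pass over the oxides, given the weights on record, under the basis named above (target by target, the sums agree within answer rounding):
  SiO2: 187.2·0.6812 = 127.5 pbw (target 127.6 pbw)
  Na2O: 187.2·0.1133 + 15.55·0.4363 = 27.99 pbw (target 28.00 pbw)
  Al2O3: 187.2·0.1926 + 66.84·0.6570 = 79.97 pbw (target 79.97 pbw)
  Li2O: 6.091·0.4020 = 2.449 pbw (target 2.448 pbw)
  PbO: 4.391·0.9769 = 4.290 pbw (target 4.290 pbw)
  TiO2: 7.797·0.9901 = 7.720 pbw (target 7.720 pbw)
Glass-mass closure: whole batch net of LOI = 249.9 pbw (the Σ of target masses is 250.0 pbw; basis as stated: 250.0 pbw — differing by rounding only).
Adding the batch up: Σ batch = 287.9 pbw; loss to ignition Σ batch·LOI = 37.93 pbw; the yield ratio, glass ÷ batch: 86.82%.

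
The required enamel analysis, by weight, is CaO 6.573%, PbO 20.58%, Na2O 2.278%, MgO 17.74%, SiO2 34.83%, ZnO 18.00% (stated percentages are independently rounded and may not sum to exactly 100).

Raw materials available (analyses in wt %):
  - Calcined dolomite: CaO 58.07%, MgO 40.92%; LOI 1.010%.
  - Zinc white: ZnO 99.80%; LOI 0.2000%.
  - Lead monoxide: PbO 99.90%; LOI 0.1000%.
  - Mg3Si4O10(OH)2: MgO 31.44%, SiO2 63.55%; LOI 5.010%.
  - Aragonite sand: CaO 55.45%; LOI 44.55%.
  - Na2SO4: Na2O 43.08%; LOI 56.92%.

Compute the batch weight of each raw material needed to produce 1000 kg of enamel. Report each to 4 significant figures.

Batch per 1000 kg enamel:
  Calcined dolomite: 12.43 kg
  Zinc white: 180.4 kg
  Lead monoxide: 206.0 kg
  Mg3Si4O10(OH)2: 548.1 kg
  Aragonite sand: 105.5 kg
  Na2SO4: 52.88 kg
Total batch = 1105 kg; LOI loss = 105.3 kg; yield = 90.48%

Full float precision is carried all the way through — the intermediate values appear, rounded to four significant digits, when written out; a single rounding produces each reported number; the derived quantities, including LOI, the six compositions, yield, net glass mass, totals, are computed from the batch weights at 1000 kg of glass at full precision exactly as shown in the question or the answer.
Oxide-by-oxide targets in 1000 kg enamel:
  CaO: 6.573% × 1000 = 65.73 kg
  PbO: 20.58% × 1000 = 205.8 kg
  Na2O: 2.278% × 1000 = 22.78 kg
  MgO: 17.74% × 1000 = 177.4 kg
  SiO2: 34.83% × 1000 = 348.3 kg
  ZnO: 18.00% × 1000 = 180.0 kg
Checking each oxide sum working from each reported weight, against the basis in use (summed amounts equal target values once rounding is allowed for):
  CaO: 12.43·0.5807 + 105.5·0.5545 = 65.72 kg (target 65.73 kg)
  PbO: 206.0·0.9990 = 205.8 kg (target 205.8 kg)
  Na2O: 52.88·0.4308 = 22.78 kg (target 22.78 kg)
  MgO: 12.43·0.4092 + 548.1·0.3144 = 177.4 kg (target 177.4 kg)
  SiO2: 548.1·0.6355 = 348.3 kg (target 348.3 kg)
  ZnO: 180.4·0.9980 = 180.0 kg (target 180.0 kg)
Glass-mass closure: the batch minus its LOI: 1000 kg (targets for the oxides total 1000 kg; stated basis 1000 kg — any gap is answer rounding).
Adding the batch up: Σ batch = 1105 kg; LOI removed, Σ of batch·LOI: 105.3 kg; as yield: glass ÷ batch → 90.48%.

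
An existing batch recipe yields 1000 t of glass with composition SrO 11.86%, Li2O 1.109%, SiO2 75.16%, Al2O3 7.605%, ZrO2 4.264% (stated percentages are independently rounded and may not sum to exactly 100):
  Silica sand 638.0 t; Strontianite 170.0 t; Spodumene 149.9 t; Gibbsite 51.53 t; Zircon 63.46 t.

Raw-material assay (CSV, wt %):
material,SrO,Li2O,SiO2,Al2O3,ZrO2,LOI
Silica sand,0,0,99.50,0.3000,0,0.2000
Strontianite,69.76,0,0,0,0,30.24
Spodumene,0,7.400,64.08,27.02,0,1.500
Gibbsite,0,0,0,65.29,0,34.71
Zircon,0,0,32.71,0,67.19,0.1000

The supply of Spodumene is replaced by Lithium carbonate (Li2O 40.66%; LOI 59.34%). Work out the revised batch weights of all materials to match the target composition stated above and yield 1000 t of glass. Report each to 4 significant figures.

Working values are shown, rounded to 4 significant figures, in the working. The whole derivation holds exact precision through the solve — every reported number is rounded just once — the derived quantities (LOI, five oxide percentages, the yield, the totals, glass mass) are recomputed using the weight values for 1000 t of glass at full float precision precisely as stated by the question or the answer.
The oxide mass targets at 1000 t glass:
  SrO: 11.86% × 1000 = 118.6 t
  Li2O: 1.109% × 1000 = 11.09 t
  SiO2: 75.16% × 1000 = 751.6 t
  Al2O3: 7.605% × 1000 = 76.05 t
  ZrO2: 4.264% × 1000 = 42.64 t
Per-oxide balance check given the weights on record, per the basis as stated (oxide sums agree with the targets net of answer rounding effects):
  SrO: 170.0·0.6976 = 118.6 t (target 118.6 t)
  Li2O: 27.27·0.4066 = 11.09 t (target 11.09 t)
  SiO2: 734.5·0.9950 + 63.46·0.3271 = 751.6 t (target 751.6 t)
  Al2O3: 734.5·0.003000 + 113.1·0.6529 = 76.05 t (target 76.05 t)
  ZrO2: 63.46·0.6719 = 42.64 t (target 42.64 t)
Consistency of the glass mass: total batch − LOI = 1000 t (oxide target masses add up to 1000 t; stated basis 1000 t — any gap is answer rounding).
Whole-batch sum: Σ batch = 1108 t; Σ batch·LOI gives LOI loss = 108.4 t; yield: glass divided by total = 90.22%.

Revised batch per 1000 t glass:
  Silica sand: 734.5 t
  Strontianite: 170.0 t
  Lithium carbonate: 27.27 t
  Gibbsite: 113.1 t
  Zircon: 63.46 t
Total batch = 1108 t; LOI loss = 108.4 t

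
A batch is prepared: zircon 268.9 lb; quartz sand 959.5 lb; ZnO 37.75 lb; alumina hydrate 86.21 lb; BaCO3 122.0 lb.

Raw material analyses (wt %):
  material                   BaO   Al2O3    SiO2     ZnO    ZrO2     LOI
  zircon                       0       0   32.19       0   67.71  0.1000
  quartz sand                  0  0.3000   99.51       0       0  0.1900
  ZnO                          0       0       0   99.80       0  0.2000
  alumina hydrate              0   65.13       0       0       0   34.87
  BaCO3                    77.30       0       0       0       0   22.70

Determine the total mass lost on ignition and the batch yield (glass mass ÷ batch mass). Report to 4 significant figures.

LOI loss = 59.92 lb; glass = 1414 lb; yield = 95.94%

Values along the way appear, rounded to four significant figures, between the steps; the whole derivation carries full precision at every stage. Each reported figure includes exactly one rounding. All derived quantities are carried from the weighed amounts on 1414 lb of glass in exact precision (the five compositions, totals, net glass mass, LOI, the yield) exactly as printed in the problem or answer text.
Each material's LOI contribution:
  zircon: 268.9 × 0.001000 = 0.2689 lb
  quartz sand: 959.5 × 0.001900 = 1.823 lb
  ZnO: 37.75 × 0.002000 = 0.07550 lb
  alumina hydrate: 86.21 × 0.3487 = 30.06 lb
  BaCO3: 122.0 × 0.2270 = 27.69 lb
Total LOI = 59.92 lb
Glass = batch − LOI = 1474 − 59.92 = 1414 lb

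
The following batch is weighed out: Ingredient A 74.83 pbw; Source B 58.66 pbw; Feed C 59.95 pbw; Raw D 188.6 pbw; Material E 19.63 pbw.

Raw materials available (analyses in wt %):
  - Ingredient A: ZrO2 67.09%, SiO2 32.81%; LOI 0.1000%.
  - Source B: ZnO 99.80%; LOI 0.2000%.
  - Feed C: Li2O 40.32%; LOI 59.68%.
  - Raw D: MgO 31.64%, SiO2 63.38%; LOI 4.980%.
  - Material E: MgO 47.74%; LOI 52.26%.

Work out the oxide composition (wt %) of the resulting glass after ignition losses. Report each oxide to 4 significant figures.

Exact precision is kept through the solve; values along the way are shown (rounded to four significant figures) at each printed step. Exactly one rounding goes into every reported value; derived quantities, which include five oxide percentages, yield, the totals, ignition loss, net glass mass, are rebuilt at full precision, exactly as printed in problem or answer, using the weight values at 346.0 pbw of glass.
Delivered oxide masses:
  ZnO: 58.66·0.9980 = 58.54 pbw
  ZrO2: 74.83·0.6709 = 50.20 pbw
  Li2O: 59.95·0.4032 = 24.17 pbw
  MgO: 188.6·0.3164 + 19.63·0.4774 = 69.04 pbw
  SiO2: 74.83·0.3281 + 188.6·0.6338 = 144.1 pbw
LOI: 74.83·0.001000 + 58.66·0.002000 + 59.95·0.5968 + 188.6·0.04980 + 19.63·0.5226 = 55.62 pbw
Net of LOI, the glass mass = 401.7 − 55.62 = 346.0 pbw (the oxide masses sum to this)
each oxide over glass, ×100, is wt %

Glass mass = 346.0 pbw (batch 401.7 − LOI 55.62).
Composition: ZnO 16.92%, ZrO2 14.51%, Li2O 6.985%, MgO 19.95%, SiO2 41.64%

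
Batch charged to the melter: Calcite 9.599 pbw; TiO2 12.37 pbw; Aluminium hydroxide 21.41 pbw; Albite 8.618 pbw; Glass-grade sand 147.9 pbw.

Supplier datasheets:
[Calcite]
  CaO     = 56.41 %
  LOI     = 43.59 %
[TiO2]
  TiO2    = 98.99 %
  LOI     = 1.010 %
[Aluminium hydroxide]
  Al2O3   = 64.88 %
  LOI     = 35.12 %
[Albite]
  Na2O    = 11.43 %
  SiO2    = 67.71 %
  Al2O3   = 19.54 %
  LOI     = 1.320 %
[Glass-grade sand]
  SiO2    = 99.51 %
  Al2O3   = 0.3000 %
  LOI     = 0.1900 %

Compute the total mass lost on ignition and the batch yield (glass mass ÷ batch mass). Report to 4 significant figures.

LOI loss = 12.22 pbw; glass = 187.7 pbw; yield = 93.89%

The whole derivation holds full float precision through every step; rounding to four significant digits extends to each mid-chain value as printed; every reported number includes exactly one rounding; the derived quantities (the totals, glass mass, the yield, five oxide percentages, ignition loss) are rebuilt from the weighed amounts per 187.7 pbw of glass in full float precision, exactly as printed in question or answer.
Ignition loss by material:
  Calcite: 9.599 × 0.4359 = 4.184 pbw
  TiO2: 12.37 × 0.01010 = 0.1249 pbw
  Aluminium hydroxide: 21.41 × 0.3512 = 7.519 pbw
  Albite: 8.618 × 0.01320 = 0.1138 pbw
  Glass-grade sand: 147.9 × 0.001900 = 0.2810 pbw
Total LOI = 12.22 pbw
Glass = batch − LOI = 199.9 − 12.22 = 187.7 pbw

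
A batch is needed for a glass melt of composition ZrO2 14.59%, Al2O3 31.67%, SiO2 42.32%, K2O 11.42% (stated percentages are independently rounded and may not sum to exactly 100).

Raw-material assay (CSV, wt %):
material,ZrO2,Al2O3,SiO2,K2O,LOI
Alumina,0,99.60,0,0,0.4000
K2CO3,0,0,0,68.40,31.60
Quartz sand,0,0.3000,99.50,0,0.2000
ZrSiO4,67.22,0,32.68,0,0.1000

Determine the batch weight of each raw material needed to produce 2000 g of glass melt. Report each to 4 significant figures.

Batch per 2000 g glass melt:
  Alumina: 633.8 g
  K2CO3: 333.9 g
  Quartz sand: 708.1 g
  ZrSiO4: 434.1 g
Total batch = 2110 g; LOI loss = 109.9 g; yield = 94.79%

Each numeric step runs at full float precision at each step — the intermediate values are printed rounded to four significant figures within the worked lines; a single rounding produces every reported result; all derived quantities are carried in exact precision (the four compositions, glass mass, ignition loss, yield, the totals) using the weight values on 2000 g of glass, as written in problem or answer.
Oxide mass targets, per 2000 g glass melt:
  ZrO2: 14.59% × 2000 = 291.8 g
  Al2O3: 31.67% × 2000 = 633.4 g
  SiO2: 42.32% × 2000 = 846.4 g
  K2O: 11.42% × 2000 = 228.4 g
Verifying the oxide balance applying the batch weights above, versus the basis set out (delivered sums recover each target up to rounding of the answer):
  ZrO2: 434.1·0.6722 = 291.8 g (target 291.8 g)
  Al2O3: 633.8·0.9960 + 708.1·0.003000 = 633.4 g (target 633.4 g)
  SiO2: 708.1·0.9950 + 434.1·0.3268 = 846.4 g (target 846.4 g)
  K2O: 333.9·0.6840 = 228.4 g (target 228.4 g)
Glass-mass bookkeeping: the batch minus its LOI: 2000 g (the targets, summed, come to 2000 g; stated basis 2000 g — rounding explains the deltas).
Total batch = Σ batch = 2110 g; ignition loss, Σ(batch × LOI) = 109.9 g; yield = glass ÷ total batch = 94.79%.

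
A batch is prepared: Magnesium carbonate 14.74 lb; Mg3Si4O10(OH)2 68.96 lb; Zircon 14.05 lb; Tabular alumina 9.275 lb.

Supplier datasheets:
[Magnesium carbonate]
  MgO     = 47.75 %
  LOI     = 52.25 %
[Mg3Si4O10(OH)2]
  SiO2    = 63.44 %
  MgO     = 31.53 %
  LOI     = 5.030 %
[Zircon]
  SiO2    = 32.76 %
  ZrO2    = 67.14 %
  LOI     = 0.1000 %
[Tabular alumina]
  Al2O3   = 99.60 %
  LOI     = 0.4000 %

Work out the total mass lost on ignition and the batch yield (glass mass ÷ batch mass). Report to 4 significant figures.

LOI loss = 11.22 lb; glass = 95.80 lb; yield = 89.52%

All internal work keeps full float precision throughout; intermediates are shown rounded off to 4 significant figures within the worked lines. Every reported value takes a single rounding. Derived quantities, including LOI, net glass mass, totals, the yield, the four compositions, are computed using the weight values per 95.80 lb of glass in full precision, as given in the problem or answer text.
Each material's LOI contribution:
  Magnesium carbonate: 14.74 × 0.5225 = 7.702 lb
  Mg3Si4O10(OH)2: 68.96 × 0.05030 = 3.469 lb
  Zircon: 14.05 × 0.001000 = 0.01405 lb
  Tabular alumina: 9.275 × 0.004000 = 0.03710 lb
Total LOI = 11.22 lb
Glass = batch − LOI = 107.0 − 11.22 = 95.80 lb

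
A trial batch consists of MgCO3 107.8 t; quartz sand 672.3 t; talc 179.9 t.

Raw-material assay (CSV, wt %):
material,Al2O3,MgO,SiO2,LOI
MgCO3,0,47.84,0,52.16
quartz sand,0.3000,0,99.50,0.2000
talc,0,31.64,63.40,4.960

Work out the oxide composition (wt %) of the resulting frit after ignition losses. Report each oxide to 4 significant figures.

Each numeric step keeps full float precision in all steps — mid-chain values are displayed, with 4-significant-figure rounding, in the working; every reported number sees exactly one rounding. All derived quantities, which include the three compositions, ignition loss, the yield, the totals, glass mass, are carried in exact precision, as given in the problem or the answer, using the weight values per 893.5 t of glass.
Oxide masses out of the charge:
  Al2O3: 672.3·0.003000 = 2.017 t
  MgO: 107.8·0.4784 + 179.9·0.3164 = 108.5 t
  SiO2: 672.3·0.9950 + 179.9·0.6340 = 783.0 t
LOI: 107.8·0.5216 + 672.3·0.002000 + 179.9·0.04960 = 66.50 t
Glass = total batch minus LOI = 960.0 − 66.50 = 893.5 t (= the summed oxide contributions)
oxide / glass × 100 gives the wt %

Glass mass = 893.5 t (batch 960.0 − LOI 66.50).
Composition: Al2O3 0.2257%, MgO 12.14%, SiO2 87.63%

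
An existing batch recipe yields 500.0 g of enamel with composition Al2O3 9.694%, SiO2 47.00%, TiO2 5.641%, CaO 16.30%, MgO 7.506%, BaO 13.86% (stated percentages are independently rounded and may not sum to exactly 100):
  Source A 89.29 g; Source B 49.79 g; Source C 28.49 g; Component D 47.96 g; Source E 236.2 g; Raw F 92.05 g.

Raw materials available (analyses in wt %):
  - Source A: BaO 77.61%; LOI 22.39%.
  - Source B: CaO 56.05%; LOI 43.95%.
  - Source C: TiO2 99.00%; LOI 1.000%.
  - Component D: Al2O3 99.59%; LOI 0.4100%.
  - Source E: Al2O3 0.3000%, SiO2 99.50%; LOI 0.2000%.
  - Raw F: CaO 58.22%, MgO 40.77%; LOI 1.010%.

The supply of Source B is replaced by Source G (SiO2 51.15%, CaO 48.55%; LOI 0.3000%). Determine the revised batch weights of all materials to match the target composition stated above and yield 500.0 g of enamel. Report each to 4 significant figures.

Full precision is kept at all times. Intermediates are shown rounded to 4 significant digits when written out; every reported value includes exactly one rounding. The derived quantities, which include ignition loss, six oxide percentages, the totals, glass mass, yield, are computed in exact precision, as written in the question or the answer, from the weighed amounts at 500.0 g of glass.
Per-oxide target masses for 500.0 g enamel:
  Al2O3: 9.694% × 500.0 = 48.47 g
  SiO2: 47.00% × 500.0 = 235.0 g
  TiO2: 5.641% × 500.0 = 28.20 g
  CaO: 16.30% × 500.0 = 81.50 g
  MgO: 7.506% × 500.0 = 37.53 g
  BaO: 13.86% × 500.0 = 69.30 g
Oxide-by-oxide audit given the weights on record, under the basis named above (every target is met by its sum given rounding of the digits):
  Al2O3: 48.05·0.9959 + 206.6·0.003000 = 48.47 g (target 48.47 g)
  SiO2: 57.48·0.5115 + 206.6·0.9950 = 235.0 g (target 235.0 g)
  TiO2: 28.49·0.9900 = 28.21 g (target 28.20 g)
  CaO: 57.48·0.4855 + 92.05·0.5822 = 81.50 g (target 81.50 g)
  MgO: 92.05·0.4077 = 37.53 g (target 37.53 g)
  BaO: 89.29·0.7761 = 69.30 g (target 69.30 g)
The glass-mass cross-check: net batch after ignition = 500.0 g (oxide target masses add up to 500.0 g; with the basis standing at 500.0 g — a pure rounding effect).
Summing the batch: Σ batch = 522.0 g; Σ batch·LOI gives LOI loss = 21.99 g; yield: glass divided by total = 95.79%.

Revised batch per 500.0 g enamel:
  Source A: 89.29 g
  Source G: 57.48 g
  Source C: 28.49 g
  Component D: 48.05 g
  Source E: 206.6 g
  Raw F: 92.05 g
Total batch = 522.0 g; LOI loss = 21.99 g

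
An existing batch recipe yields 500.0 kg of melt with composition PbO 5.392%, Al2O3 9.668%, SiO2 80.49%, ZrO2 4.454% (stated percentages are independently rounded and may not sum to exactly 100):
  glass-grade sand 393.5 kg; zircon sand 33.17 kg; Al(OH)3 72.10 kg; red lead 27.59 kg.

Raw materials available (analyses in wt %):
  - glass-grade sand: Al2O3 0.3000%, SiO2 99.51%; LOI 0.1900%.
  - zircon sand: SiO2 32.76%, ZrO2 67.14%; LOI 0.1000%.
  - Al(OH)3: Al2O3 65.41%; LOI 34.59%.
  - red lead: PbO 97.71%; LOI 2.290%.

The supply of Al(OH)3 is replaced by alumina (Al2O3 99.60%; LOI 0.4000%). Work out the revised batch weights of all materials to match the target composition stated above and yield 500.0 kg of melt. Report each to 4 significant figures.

Rounding to 4 significant digits applies to every in-between result as shown; each numeric step maintains full precision at every stage. A single rounding finalizes every reported figure; derived quantities (four oxide percentages, yield, the totals, net glass mass, LOI) are computed in full precision from the batch weights on 500.0 kg of glass as set out in problem or answer.
Oxide-by-oxide targets in 500.0 kg melt:
  PbO: 5.392% × 500.0 = 26.96 kg
  Al2O3: 9.668% × 500.0 = 48.34 kg
  SiO2: 80.49% × 500.0 = 402.4 kg
  ZrO2: 4.454% × 500.0 = 22.27 kg
Sums-versus-targets review using the reported weights, under the basis named above (sum by sum, the targets are met net of answer rounding effects):
  PbO: 27.59·0.9771 = 26.96 kg (target 26.96 kg)
  Al2O3: 393.5·0.003000 + 47.35·0.9960 = 48.34 kg (target 48.34 kg)
  SiO2: 393.5·0.9951 + 33.17·0.3276 = 402.4 kg (target 402.4 kg)
  ZrO2: 33.17·0.6714 = 22.27 kg (target 22.27 kg)
The glass-mass cross-check: Σ batch − LOI loss = 500.0 kg (oxide target masses add up to 500.0 kg; versus the stated basis of 500.0 kg — gaps are rounding artifacts).
Batch total: Σ batch = 501.6 kg; ignition loss, Σ(batch × LOI) = 1.602 kg; yield: glass divided by total = 99.68%.

Revised batch per 500.0 kg melt:
  glass-grade sand: 393.5 kg
  zircon sand: 33.17 kg
  alumina: 47.35 kg
  red lead: 27.59 kg
Total batch = 501.6 kg; LOI loss = 1.602 kg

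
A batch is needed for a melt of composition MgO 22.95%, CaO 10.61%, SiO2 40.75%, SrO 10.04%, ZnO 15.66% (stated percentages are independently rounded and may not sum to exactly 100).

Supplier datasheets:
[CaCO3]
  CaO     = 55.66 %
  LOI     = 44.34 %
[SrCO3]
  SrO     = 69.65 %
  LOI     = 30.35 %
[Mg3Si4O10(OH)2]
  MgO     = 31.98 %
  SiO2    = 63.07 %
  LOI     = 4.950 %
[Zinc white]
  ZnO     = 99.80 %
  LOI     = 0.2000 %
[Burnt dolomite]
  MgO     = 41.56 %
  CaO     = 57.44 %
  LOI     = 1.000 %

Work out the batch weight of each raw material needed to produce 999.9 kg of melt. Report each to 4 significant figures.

Mid-chain values are printed rounded to four significant figures within the worked lines — the working math carries full float precision at every stage; a single rounding yields each reported number; derived quantities are carried using the weight values per 999.9 kg of glass in exact precision (glass mass, the totals, five oxide percentages, ignition loss, yield) exactly as printed in the problem or the answer.
Oxide-by-oxide targets in 999.9 kg melt:
  MgO: 22.95% × 999.9 = 229.5 kg
  CaO: 10.61% × 999.9 = 106.1 kg
  SiO2: 40.75% × 999.9 = 407.5 kg
  SrO: 10.04% × 999.9 = 100.4 kg
  ZnO: 15.66% × 999.9 = 156.6 kg
Balance tally, oxide-wise, using the reported weights, for the quoted basis mass (delivered sums recover each target once rounding is allowed for):
  MgO: 646.0·0.3198 + 55.03·0.4156 = 229.5 kg (target 229.5 kg)
  CaO: 133.8·0.5566 + 55.03·0.5744 = 106.1 kg (target 106.1 kg)
  SiO2: 646.0·0.6307 = 407.4 kg (target 407.5 kg)
  SrO: 144.1·0.6965 = 100.4 kg (target 100.4 kg)
  ZnO: 156.9·0.9980 = 156.6 kg (target 156.6 kg)
Glass mass check: total charge less LOI = 999.9 kg (the Σ of target masses is 1000 kg; with the basis standing at 999.9 kg — rounding explains the deltas).
Adding the batch up: Σ batch = 1136 kg; LOI loss = Σ batch·LOI = 135.9 kg; yield, glass over the total, = 88.03%.

Batch per 999.9 kg melt:
  CaCO3: 133.8 kg
  SrCO3: 144.1 kg
  Mg3Si4O10(OH)2: 646.0 kg
  Zinc white: 156.9 kg
  Burnt dolomite: 55.03 kg
Total batch = 1136 kg; LOI loss = 135.9 kg; yield = 88.03%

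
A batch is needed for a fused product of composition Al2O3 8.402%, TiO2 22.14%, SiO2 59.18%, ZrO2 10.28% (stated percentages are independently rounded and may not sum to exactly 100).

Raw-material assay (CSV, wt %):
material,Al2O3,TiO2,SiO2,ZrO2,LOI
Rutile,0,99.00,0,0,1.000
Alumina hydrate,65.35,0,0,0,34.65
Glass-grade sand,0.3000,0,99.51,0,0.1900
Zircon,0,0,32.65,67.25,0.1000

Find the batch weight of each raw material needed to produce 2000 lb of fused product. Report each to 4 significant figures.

Each numeric step carries full float precision end to end; intermediates appear rounded to four significant figures between the steps — exactly one rounding goes into every reported figure; the derived quantities (four oxide percentages, yield, glass mass, the totals, LOI) are computed starting from the weights per 2000 lb of glass in full precision, as written in problem or answer.
The oxide mass targets at 2000 lb fused product:
  Al2O3: 8.402% × 2000 = 168.0 lb
  TiO2: 22.14% × 2000 = 442.8 lb
  SiO2: 59.18% × 2000 = 1184 lb
  ZrO2: 10.28% × 2000 = 205.6 lb
Checking each oxide sum applying the batch weights above, for the quoted basis mass (summed amounts equal target values net of answer rounding effects):
  Al2O3: 252.1·0.6535 + 1089·0.003000 = 168.0 lb (target 168.0 lb)
  TiO2: 447.3·0.9900 = 442.8 lb (target 442.8 lb)
  SiO2: 1089·0.9951 + 305.7·0.3265 = 1183 lb (target 1184 lb)
  ZrO2: 305.7·0.6725 = 205.6 lb (target 205.6 lb)
Auditing the glass mass value: net batch after ignition = 2000 lb (the Σ of target masses is 2000 lb; against the stated basis, 2000 lb — differing by rounding only).
Adding the batch up: Σ batch = 2094 lb; the LOI term Σ batch·LOI equals 94.20 lb; yield: glass divided by total = 95.50%.

Batch per 2000 lb fused product:
  Rutile: 447.3 lb
  Alumina hydrate: 252.1 lb
  Glass-grade sand: 1089 lb
  Zircon: 305.7 lb
Total batch = 2094 lb; LOI loss = 94.20 lb; yield = 95.50%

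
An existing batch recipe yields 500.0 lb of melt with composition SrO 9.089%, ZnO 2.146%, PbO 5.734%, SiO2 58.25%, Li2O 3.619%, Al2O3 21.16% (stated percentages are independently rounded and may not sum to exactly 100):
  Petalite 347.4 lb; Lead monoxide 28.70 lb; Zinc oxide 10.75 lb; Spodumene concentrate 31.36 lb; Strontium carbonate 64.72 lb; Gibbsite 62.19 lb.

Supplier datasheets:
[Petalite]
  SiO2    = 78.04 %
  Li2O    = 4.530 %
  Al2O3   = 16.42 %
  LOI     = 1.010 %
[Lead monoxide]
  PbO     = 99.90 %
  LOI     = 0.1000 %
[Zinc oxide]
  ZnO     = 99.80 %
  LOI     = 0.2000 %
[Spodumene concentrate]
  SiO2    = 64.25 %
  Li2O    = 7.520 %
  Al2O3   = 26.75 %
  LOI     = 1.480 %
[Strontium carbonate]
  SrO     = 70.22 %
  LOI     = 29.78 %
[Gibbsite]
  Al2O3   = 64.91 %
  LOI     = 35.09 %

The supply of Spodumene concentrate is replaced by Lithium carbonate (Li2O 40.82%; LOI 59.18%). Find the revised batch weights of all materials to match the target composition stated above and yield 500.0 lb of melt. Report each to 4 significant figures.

Working values are shown rounded to four significant digits. The working math holds full precision in every operation — each reported value is rounded a single time. Derived quantities (net glass mass, the yield, ignition loss, the totals, the six compositions) are re-derived from the weighed amounts at 500.0 lb of glass in full float precision as written in the problem or answer text.
The oxide mass targets at 500.0 lb melt:
  SrO: 9.089% × 500.0 = 45.44 lb
  ZnO: 2.146% × 500.0 = 10.73 lb
  PbO: 5.734% × 500.0 = 28.67 lb
  SiO2: 58.25% × 500.0 = 291.2 lb
  Li2O: 3.619% × 500.0 = 18.10 lb
  Al2O3: 21.16% × 500.0 = 105.8 lb
Checking each oxide sum per the reported batch figures, per the basis as stated (target by target, the sums agree given rounding of the digits):
  SrO: 64.72·0.7022 = 45.45 lb (target 45.44 lb)
  ZnO: 10.75·0.9980 = 10.73 lb (target 10.73 lb)
  PbO: 28.70·0.9990 = 28.67 lb (target 28.67 lb)
  SiO2: 373.2·0.7804 = 291.2 lb (target 291.2 lb)
  Li2O: 373.2·0.04530 + 2.912·0.4082 = 18.09 lb (target 18.10 lb)
  Al2O3: 373.2·0.1642 + 68.59·0.6491 = 105.8 lb (target 105.8 lb)
Glass mass check: whole batch net of LOI = 500.0 lb (the targets, summed, come to 500.0 lb; with the basis standing at 500.0 lb — a pure rounding effect).
Total batch = Σ batch = 548.9 lb; ignition loss, Σ(batch × LOI) = 48.88 lb; yield, glass over the total, = 91.09%.

Revised batch per 500.0 lb melt:
  Petalite: 373.2 lb
  Lead monoxide: 28.70 lb
  Zinc oxide: 10.75 lb
  Lithium carbonate: 2.912 lb
  Strontium carbonate: 64.72 lb
  Gibbsite: 68.59 lb
Total batch = 548.9 lb; LOI loss = 48.88 lb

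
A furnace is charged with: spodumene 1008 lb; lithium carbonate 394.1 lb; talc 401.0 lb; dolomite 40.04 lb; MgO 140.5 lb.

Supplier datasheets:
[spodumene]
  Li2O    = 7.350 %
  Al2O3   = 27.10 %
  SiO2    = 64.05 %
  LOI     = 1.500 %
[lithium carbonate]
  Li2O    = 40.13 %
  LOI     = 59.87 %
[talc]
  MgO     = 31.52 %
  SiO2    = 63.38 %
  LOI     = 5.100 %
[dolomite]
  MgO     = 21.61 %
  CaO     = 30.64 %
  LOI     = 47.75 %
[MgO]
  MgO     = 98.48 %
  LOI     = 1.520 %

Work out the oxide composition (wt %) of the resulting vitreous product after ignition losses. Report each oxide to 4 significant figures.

Glass mass = 1691 lb (batch 1984 − LOI 292.8).
Composition: MgO 16.17%, CaO 0.7256%, Li2O 13.73%, Al2O3 16.16%, SiO2 53.21%

The intermediate values appear rounded to four significant figures alongside each step. All internal work maintains full precision at every stage. Each reported figure carries a single rounding — derived quantities (five oxide percentages, net glass mass, yield, totals, ignition loss) are computed using the weight values for 1691 lb of glass in full float precision, precisely as stated by the question or the answer.
Per-oxide mass from batch:
  MgO: 401.0·0.3152 + 40.04·0.2161 + 140.5·0.9848 = 273.4 lb
  CaO: 40.04·0.3064 = 12.27 lb
  Li2O: 1008·0.07350 + 394.1·0.4013 = 232.2 lb
  Al2O3: 1008·0.2710 = 273.2 lb
  SiO2: 1008·0.6405 + 401.0·0.6338 = 899.8 lb
LOI: 1008·0.01500 + 394.1·0.5987 + 401.0·0.05100 + 40.04·0.4775 + 140.5·0.01520 = 292.8 lb
batch − LOI leaves glass = 1984 − 292.8 = 1691 lb (= Σ oxide masses)
percent share: oxide ÷ glass, ×100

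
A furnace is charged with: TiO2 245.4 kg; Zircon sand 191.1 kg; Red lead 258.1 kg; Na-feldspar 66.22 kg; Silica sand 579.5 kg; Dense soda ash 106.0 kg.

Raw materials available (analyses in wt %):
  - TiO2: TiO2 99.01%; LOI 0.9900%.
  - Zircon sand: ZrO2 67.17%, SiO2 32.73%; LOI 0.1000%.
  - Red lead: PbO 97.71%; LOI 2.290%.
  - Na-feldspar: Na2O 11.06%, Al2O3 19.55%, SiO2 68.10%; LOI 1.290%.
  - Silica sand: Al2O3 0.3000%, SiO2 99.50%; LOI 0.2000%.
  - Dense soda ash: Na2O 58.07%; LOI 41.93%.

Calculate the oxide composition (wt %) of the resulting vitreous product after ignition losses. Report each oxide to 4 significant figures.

The working math runs at exact precision end to end — mid-chain values are printed rounded off to 4 significant figures when written out; each reported number undergoes a single rounding — all derived quantities, including the six compositions, the yield, LOI, net glass mass, the totals, are recomputed starting from the weights on 1391 kg of glass at exact precision, precisely as stated by the question or the answer.
Per-oxide mass from batch:
  ZrO2: 191.1·0.6717 = 128.4 kg
  Na2O: 66.22·0.1106 + 106.0·0.5807 = 68.88 kg
  Al2O3: 66.22·0.1955 + 579.5·0.003000 = 14.68 kg
  PbO: 258.1·0.9771 = 252.2 kg
  SiO2: 191.1·0.3273 + 66.22·0.6810 + 579.5·0.9950 = 684.2 kg
  TiO2: 245.4·0.9901 = 243.0 kg
LOI: 245.4·0.009900 + 191.1·0.001000 + 258.1·0.02290 + 66.22·0.01290 + 579.5·0.002000 + 106.0·0.4193 = 54.99 kg
The glass mass, total less LOI, = 1446 − 54.99 = 1391 kg (= the summed oxide contributions)
percent share: oxide ÷ glass, ×100

Glass mass = 1391 kg (batch 1446 − LOI 54.99).
Composition: ZrO2 9.226%, Na2O 4.951%, Al2O3 1.055%, PbO 18.13%, SiO2 49.18%, TiO2 17.46%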